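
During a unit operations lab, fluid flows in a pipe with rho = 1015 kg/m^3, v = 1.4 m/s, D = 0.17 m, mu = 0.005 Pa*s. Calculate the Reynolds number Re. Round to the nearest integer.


Re = rho * v * D / mu
Re = 1015 * 1.4 * 0.17 / 0.005
Re = 241.57 / 0.005
Re = 48314


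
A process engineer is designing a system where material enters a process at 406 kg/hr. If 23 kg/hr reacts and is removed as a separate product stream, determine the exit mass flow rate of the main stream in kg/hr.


Steady-state mass balance on the main outlet: F_out = F_in - F_removed
F_out = 406 - 23
F_out = 383 kg/hr


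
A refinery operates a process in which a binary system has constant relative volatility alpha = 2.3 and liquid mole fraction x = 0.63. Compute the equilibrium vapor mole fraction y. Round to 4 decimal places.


y = alpha*x / (1 + (alpha-1)*x)
y = 2.3*0.63 / (1 + (2.3-1)*0.63)
y = 1.449 / (1 + 0.819)
y = 1.449 / 1.819
y = 0.7966


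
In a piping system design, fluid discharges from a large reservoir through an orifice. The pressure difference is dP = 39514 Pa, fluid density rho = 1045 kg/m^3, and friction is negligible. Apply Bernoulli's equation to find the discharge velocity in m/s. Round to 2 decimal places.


v = sqrt(2*dP/rho)
v = sqrt(2*39514/1045)
v = sqrt(75.62488)
v = 8.70 m/s


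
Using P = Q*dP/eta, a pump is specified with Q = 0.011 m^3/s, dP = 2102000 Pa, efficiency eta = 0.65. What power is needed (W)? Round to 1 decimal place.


P = Q * dP / eta
P = 0.011 * 2102000 / 0.65
P = 23122.0 / 0.65
P = 35572.3 W


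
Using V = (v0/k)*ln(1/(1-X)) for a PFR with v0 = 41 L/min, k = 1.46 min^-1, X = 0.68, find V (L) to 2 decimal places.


V = (v0/k) * ln(1/(1-X))
V = (41/1.46) * ln(1/(1-0.68))
V = 28.082192 * ln(3.125)
V = 28.082192 * 1.139434
V = 32.00 L


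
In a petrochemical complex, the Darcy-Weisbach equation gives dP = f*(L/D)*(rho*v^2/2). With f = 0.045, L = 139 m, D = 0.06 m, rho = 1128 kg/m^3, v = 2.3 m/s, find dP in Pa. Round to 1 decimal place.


dP = f * (L/D) * (rho*v^2/2)
dP = 0.045 * (139/0.06) * (1128*2.3^2/2)
L/D = 2316.66666667
rho*v^2/2 = 1128*5.29/2 = 2983.56
dP = 0.045 * 2316.66666667 * 2983.56
dP = 311036.1 Pa


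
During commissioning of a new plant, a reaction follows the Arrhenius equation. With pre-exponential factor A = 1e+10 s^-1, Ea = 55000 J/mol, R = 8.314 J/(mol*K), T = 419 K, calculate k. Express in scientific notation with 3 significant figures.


k = A * exp(-Ea/(R*T))
k = 1e+10 * exp(-55000 / (8.314 * 419))
k = 1e+10 * exp(-15.788419)
k = 1.39e+03


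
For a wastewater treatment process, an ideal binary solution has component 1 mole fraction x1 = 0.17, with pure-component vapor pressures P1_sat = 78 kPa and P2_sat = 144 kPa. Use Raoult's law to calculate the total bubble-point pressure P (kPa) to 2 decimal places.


P = x1*P1_sat + x2*P2_sat
x2 = 1 - x1 = 1 - 0.17 = 0.83
P = 0.17*78 + 0.83*144
P = 13.26 + 119.52
P = 132.78 kPa


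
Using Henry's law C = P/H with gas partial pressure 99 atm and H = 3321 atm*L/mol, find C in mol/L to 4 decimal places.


C = P / H
C = 99 / 3321
C = 0.0298 mol/L


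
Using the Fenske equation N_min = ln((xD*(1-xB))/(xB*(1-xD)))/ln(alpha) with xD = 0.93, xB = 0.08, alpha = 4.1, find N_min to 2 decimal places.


N_min = ln((xD*(1-xB))/(xB*(1-xD))) / ln(alpha)
Numerator inside ln: 0.8556 / 0.0056 = 152.785714
ln(152.785714) = 5.029036
ln(alpha) = ln(4.1) = 1.410987
N_min = 5.029036 / 1.410987 = 3.56


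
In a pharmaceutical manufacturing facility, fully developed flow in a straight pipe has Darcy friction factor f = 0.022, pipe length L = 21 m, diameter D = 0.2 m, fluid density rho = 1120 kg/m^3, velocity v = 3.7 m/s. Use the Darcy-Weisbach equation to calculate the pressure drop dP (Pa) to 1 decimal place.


dP = f * (L/D) * (rho*v^2/2)
dP = 0.022 * (21/0.2) * (1120*3.7^2/2)
L/D = 105.0
rho*v^2/2 = 1120*13.69/2 = 7666.4
dP = 0.022 * 105.0 * 7666.4
dP = 17709.4 Pa


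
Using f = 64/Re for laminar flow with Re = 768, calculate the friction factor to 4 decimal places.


f = 64 / Re
f = 64 / 768
f = 0.0833


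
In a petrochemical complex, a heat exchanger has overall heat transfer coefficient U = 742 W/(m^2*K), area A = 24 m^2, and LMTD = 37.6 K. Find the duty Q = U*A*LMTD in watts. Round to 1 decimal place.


Q = U * A * LMTD
Q = 742 * 24 * 37.6
Q = 669580.8 W


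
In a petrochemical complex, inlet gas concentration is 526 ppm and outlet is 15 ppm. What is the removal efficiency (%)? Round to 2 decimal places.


Efficiency = (G_in - G_out) / G_in * 100%
Efficiency = (526 - 15) / 526 * 100
Efficiency = 511 / 526 * 100
Efficiency = 97.15%


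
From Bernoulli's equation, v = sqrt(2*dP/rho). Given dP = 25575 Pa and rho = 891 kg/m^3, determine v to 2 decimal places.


v = sqrt(2*dP/rho)
v = sqrt(2*25575/891)
v = sqrt(57.407407)
v = 7.58 m/s


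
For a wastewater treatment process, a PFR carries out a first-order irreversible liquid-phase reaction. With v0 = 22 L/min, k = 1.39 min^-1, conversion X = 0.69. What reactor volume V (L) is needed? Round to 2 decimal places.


V = (v0/k) * ln(1/(1-X))
V = (22/1.39) * ln(1/(1-0.69))
V = 15.827338 * ln(3.225806)
V = 15.827338 * 1.171183
V = 18.54 L


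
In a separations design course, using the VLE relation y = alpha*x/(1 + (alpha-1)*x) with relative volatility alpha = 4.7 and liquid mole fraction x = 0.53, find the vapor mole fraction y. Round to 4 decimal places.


y = alpha*x / (1 + (alpha-1)*x)
y = 4.7*0.53 / (1 + (4.7-1)*0.53)
y = 2.491 / (1 + 1.961)
y = 2.491 / 2.961
y = 0.8413


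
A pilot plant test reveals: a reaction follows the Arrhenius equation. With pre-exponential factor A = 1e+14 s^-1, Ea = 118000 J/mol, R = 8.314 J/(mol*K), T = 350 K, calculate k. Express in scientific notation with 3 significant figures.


k = A * exp(-Ea/(R*T))
k = 1e+14 * exp(-118000 / (8.314 * 350))
k = 1e+14 * exp(-40.551222)
k = 2.45e-04


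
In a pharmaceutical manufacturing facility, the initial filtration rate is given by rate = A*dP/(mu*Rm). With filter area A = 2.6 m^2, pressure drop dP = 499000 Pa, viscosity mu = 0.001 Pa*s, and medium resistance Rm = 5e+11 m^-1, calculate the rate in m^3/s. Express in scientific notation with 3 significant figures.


rate = A * dP / (mu * Rm)
rate = 2.6 * 499000 / (0.001 * 5e+11)
rate = 1297400.0 / 5.000e+08
rate = 2.59e-03 m^3/s


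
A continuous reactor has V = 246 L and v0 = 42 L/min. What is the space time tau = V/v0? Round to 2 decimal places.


tau = V / v0
tau = 246 / 42
tau = 5.86 min


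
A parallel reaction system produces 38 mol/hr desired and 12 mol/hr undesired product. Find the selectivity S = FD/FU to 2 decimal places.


S = desired product rate / undesired product rate
S = 38 / 12
S = 3.17


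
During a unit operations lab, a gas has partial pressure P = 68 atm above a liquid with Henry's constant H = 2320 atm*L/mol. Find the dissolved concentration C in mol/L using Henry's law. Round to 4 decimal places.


C = P / H
C = 68 / 2320
C = 0.0293 mol/L


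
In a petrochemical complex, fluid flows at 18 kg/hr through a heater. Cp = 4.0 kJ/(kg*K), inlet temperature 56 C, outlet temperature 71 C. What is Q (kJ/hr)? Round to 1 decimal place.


Q = m_dot * Cp * (T2 - T1)
Q = 18 * 4.0 * (71 - 56)
Q = 18 * 4.0 * 15
Q = 1080.0 kJ/hr


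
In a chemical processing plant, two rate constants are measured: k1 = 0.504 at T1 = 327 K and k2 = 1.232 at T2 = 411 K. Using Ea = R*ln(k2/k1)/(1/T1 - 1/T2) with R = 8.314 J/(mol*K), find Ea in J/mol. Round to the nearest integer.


Ea = R * ln(k2/k1) / (1/T1 - 1/T2)
ln(k2/k1) = ln(1.232/0.504) = 0.8938179
1/T1 - 1/T2 = 1/327 - 1/411 = 0.000625013951
Ea = 8.314 * 0.8938179 / 0.000625013951
Ea = 11890 J/mol


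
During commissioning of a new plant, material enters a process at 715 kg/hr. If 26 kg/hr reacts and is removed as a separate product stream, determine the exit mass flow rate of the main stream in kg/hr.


Steady-state mass balance on the main outlet: F_out = F_in - F_removed
F_out = 715 - 26
F_out = 689 kg/hr


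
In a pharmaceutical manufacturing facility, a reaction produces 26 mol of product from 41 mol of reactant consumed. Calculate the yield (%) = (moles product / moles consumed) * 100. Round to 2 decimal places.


Yield = (moles product / moles consumed) * 100%
Yield = (26 / 41) * 100
Yield = 0.6341 * 100
Yield = 63.41%


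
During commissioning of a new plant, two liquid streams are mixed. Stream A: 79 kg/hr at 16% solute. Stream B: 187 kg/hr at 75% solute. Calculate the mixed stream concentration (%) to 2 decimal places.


Mass balance on solute: F1*x1 + F2*x2 = F3*x3
F3 = F1 + F2 = 79 + 187 = 266 kg/hr
x3 = (F1*x1 + F2*x2)/F3
x3 = (79*0.16 + 187*0.75) / 266
x3 = 57.48%


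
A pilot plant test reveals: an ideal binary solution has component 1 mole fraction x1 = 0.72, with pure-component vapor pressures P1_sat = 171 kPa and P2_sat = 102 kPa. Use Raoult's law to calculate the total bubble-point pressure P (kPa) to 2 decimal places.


P = x1*P1_sat + x2*P2_sat
x2 = 1 - x1 = 1 - 0.72 = 0.28
P = 0.72*171 + 0.28*102
P = 123.12 + 28.56
P = 151.68 kPa


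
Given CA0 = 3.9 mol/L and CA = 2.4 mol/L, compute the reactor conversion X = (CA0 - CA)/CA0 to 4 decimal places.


X = (CA0 - CA) / CA0
X = (3.9 - 2.4) / 3.9
X = 1.5 / 3.9
X = 0.3846


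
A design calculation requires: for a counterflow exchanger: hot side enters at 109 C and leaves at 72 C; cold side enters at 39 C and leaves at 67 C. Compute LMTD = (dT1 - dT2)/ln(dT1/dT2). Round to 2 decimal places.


dT1 = Th_in - Tc_out = 109 - 67 = 42
dT2 = Th_out - Tc_in = 72 - 39 = 33
LMTD = (dT1 - dT2) / ln(dT1/dT2)
LMTD = (42 - 33) / ln(42/33)
LMTD = 37.32 K


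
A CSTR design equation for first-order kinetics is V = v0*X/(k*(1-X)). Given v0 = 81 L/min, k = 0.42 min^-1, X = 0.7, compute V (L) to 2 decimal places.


V = v0 * X / (k * (1 - X))
V = 81 * 0.7 / (0.42 * (1 - 0.7))
V = 56.7 / (0.42 * 0.3)
V = 56.7 / 0.126
V = 450.00 L


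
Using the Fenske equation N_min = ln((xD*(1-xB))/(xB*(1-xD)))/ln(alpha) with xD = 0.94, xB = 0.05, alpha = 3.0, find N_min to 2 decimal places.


N_min = ln((xD*(1-xB))/(xB*(1-xD))) / ln(alpha)
Numerator inside ln: 0.893 / 0.003 = 297.666667
ln(297.666667) = 5.695974
ln(alpha) = ln(3.0) = 1.098612
N_min = 5.695974 / 1.098612 = 5.18


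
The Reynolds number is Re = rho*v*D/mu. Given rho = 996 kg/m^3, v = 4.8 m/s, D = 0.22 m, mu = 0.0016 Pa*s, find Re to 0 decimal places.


Re = rho * v * D / mu
Re = 996 * 4.8 * 0.22 / 0.0016
Re = 1051.776 / 0.0016
Re = 657360


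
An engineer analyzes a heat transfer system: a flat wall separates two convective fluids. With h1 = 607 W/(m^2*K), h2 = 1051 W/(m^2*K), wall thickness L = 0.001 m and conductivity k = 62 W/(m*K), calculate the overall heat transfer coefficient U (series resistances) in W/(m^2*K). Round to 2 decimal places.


1/U = 1/h1 + L/k + 1/h2
1/U = 1/607 + 0.001/62 + 1/1051
1/U = 0.0016474465 + 1.6129e-05 + 0.0009514748
1/U = 0.0026150503
U = 382.40 W/(m^2*K)


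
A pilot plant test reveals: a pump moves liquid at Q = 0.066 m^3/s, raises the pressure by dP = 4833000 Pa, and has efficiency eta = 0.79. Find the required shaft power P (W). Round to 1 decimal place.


P = Q * dP / eta
P = 0.066 * 4833000 / 0.79
P = 318978.0 / 0.79
P = 403769.6 W


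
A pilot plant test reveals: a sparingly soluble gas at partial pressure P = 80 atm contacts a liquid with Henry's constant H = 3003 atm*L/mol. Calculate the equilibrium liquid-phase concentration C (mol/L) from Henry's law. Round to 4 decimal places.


C = P / H
C = 80 / 3003
C = 0.0266 mol/L


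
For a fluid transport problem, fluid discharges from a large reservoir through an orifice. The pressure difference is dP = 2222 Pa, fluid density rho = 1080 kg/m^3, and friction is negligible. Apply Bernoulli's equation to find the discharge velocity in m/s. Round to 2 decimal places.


v = sqrt(2*dP/rho)
v = sqrt(2*2222/1080)
v = sqrt(4.114815)
v = 2.03 m/s


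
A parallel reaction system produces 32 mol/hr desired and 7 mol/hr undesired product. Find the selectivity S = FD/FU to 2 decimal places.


S = desired product rate / undesired product rate
S = 32 / 7
S = 4.57


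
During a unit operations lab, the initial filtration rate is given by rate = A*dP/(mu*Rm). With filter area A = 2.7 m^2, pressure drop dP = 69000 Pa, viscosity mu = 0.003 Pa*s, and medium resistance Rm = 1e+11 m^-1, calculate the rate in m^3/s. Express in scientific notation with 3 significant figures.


rate = A * dP / (mu * Rm)
rate = 2.7 * 69000 / (0.003 * 1e+11)
rate = 186300.0 / 3.000e+08
rate = 6.21e-04 m^3/s


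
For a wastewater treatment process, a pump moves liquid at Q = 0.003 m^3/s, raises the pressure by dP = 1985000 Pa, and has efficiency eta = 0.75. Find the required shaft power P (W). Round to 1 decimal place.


P = Q * dP / eta
P = 0.003 * 1985000 / 0.75
P = 5955.0 / 0.75
P = 7940.0 W


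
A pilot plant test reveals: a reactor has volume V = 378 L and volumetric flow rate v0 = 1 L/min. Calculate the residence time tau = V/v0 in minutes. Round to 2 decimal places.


tau = V / v0
tau = 378 / 1
tau = 378.00 min


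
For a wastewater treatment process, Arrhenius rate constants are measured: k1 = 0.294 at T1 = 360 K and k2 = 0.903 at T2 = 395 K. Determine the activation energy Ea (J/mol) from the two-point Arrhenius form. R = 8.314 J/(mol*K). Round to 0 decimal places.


Ea = R * ln(k2/k1) / (1/T1 - 1/T2)
ln(k2/k1) = ln(0.903/0.294) = 1.1221428
1/T1 - 1/T2 = 1/360 - 1/395 = 0.000246132208
Ea = 8.314 * 1.1221428 / 0.000246132208
Ea = 37904 J/mol


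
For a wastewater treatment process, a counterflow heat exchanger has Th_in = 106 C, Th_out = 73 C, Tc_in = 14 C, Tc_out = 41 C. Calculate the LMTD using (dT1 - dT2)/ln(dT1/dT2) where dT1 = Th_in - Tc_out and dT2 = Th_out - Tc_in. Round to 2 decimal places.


dT1 = Th_in - Tc_out = 106 - 41 = 65
dT2 = Th_out - Tc_in = 73 - 14 = 59
LMTD = (dT1 - dT2) / ln(dT1/dT2)
LMTD = (65 - 59) / ln(65/59)
LMTD = 61.95 K


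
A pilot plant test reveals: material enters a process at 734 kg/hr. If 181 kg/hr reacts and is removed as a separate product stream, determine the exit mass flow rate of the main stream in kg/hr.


Steady-state mass balance on the main outlet: F_out = F_in - F_removed
F_out = 734 - 181
F_out = 553 kg/hr


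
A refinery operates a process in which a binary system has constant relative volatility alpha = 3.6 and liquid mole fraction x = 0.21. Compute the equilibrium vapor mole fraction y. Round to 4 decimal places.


y = alpha*x / (1 + (alpha-1)*x)
y = 3.6*0.21 / (1 + (3.6-1)*0.21)
y = 0.756 / (1 + 0.546)
y = 0.756 / 1.546
y = 0.4890


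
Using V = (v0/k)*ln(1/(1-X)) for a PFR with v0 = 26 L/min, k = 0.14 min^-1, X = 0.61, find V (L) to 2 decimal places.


V = (v0/k) * ln(1/(1-X))
V = (26/0.14) * ln(1/(1-0.61))
V = 185.714286 * ln(2.564103)
V = 185.714286 * 0.941609
V = 174.87 L


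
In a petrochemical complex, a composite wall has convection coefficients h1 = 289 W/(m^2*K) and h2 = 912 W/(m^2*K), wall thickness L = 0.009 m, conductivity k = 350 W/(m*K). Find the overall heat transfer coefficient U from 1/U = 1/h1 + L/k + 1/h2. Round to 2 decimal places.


1/U = 1/h1 + L/k + 1/h2
1/U = 1/289 + 0.009/350 + 1/912
1/U = 0.0034602076 + 2.57143e-05 + 0.0010964912
1/U = 0.0045824131
U = 218.23 W/(m^2*K)


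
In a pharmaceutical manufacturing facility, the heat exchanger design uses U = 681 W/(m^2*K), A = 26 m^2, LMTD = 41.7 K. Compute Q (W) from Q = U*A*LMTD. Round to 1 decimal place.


Q = U * A * LMTD
Q = 681 * 26 * 41.7
Q = 738340.2 W


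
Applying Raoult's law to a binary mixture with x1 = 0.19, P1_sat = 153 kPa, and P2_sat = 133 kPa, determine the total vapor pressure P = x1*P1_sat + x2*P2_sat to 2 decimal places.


P = x1*P1_sat + x2*P2_sat
x2 = 1 - x1 = 1 - 0.19 = 0.81
P = 0.19*153 + 0.81*133
P = 29.07 + 107.73
P = 136.80 kPa


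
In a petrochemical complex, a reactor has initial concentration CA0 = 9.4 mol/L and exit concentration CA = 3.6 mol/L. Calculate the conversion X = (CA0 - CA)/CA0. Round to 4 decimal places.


X = (CA0 - CA) / CA0
X = (9.4 - 3.6) / 9.4
X = 5.8 / 9.4
X = 0.6170


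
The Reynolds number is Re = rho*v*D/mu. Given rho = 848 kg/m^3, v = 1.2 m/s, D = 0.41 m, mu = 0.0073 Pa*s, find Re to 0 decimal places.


Re = rho * v * D / mu
Re = 848 * 1.2 * 0.41 / 0.0073
Re = 417.216 / 0.0073
Re = 57153


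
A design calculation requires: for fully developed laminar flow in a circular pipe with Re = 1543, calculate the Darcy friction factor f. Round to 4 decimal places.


f = 64 / Re
f = 64 / 1543
f = 0.0415


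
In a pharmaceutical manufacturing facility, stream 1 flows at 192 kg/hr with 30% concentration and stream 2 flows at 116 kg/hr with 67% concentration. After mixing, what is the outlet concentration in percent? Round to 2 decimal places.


Mass balance on solute: F1*x1 + F2*x2 = F3*x3
F3 = F1 + F2 = 192 + 116 = 308 kg/hr
x3 = (F1*x1 + F2*x2)/F3
x3 = (192*0.3 + 116*0.67) / 308
x3 = 43.94%


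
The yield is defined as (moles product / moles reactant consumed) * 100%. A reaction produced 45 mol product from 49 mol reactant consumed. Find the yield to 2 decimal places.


Yield = (moles product / moles consumed) * 100%
Yield = (45 / 49) * 100
Yield = 0.9184 * 100
Yield = 91.84%


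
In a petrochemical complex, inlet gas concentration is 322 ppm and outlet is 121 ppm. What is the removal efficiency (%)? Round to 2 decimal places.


Efficiency = (G_in - G_out) / G_in * 100%
Efficiency = (322 - 121) / 322 * 100
Efficiency = 201 / 322 * 100
Efficiency = 62.42%


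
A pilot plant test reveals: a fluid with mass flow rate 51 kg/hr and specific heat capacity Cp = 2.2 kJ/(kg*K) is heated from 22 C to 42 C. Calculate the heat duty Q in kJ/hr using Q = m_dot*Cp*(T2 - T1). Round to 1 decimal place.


Q = m_dot * Cp * (T2 - T1)
Q = 51 * 2.2 * (42 - 22)
Q = 51 * 2.2 * 20
Q = 2244.0 kJ/hr


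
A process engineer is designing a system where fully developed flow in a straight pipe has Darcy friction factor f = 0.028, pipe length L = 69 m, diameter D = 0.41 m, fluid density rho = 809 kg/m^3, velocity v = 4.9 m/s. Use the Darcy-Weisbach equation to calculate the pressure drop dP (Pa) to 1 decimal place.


dP = f * (L/D) * (rho*v^2/2)
dP = 0.028 * (69/0.41) * (809*4.9^2/2)
L/D = 168.29268293
rho*v^2/2 = 809*24.01/2 = 9712.045
dP = 0.028 * 168.29268293 * 9712.045
dP = 45765.1 Pa


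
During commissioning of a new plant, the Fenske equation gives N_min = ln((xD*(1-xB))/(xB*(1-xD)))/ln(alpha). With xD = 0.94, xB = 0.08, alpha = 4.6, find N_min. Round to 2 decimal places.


N_min = ln((xD*(1-xB))/(xB*(1-xD))) / ln(alpha)
Numerator inside ln: 0.8648 / 0.0048 = 180.166667
ln(180.166667) = 5.193882
ln(alpha) = ln(4.6) = 1.526056
N_min = 5.193882 / 1.526056 = 3.40


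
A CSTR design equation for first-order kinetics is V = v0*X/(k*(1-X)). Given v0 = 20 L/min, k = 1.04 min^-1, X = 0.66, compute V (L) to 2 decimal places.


V = v0 * X / (k * (1 - X))
V = 20 * 0.66 / (1.04 * (1 - 0.66))
V = 13.2 / (1.04 * 0.34)
V = 13.2 / 0.3536
V = 37.33 L


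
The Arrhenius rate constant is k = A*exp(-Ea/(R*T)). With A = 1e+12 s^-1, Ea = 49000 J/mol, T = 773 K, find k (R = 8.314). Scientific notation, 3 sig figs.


k = A * exp(-Ea/(R*T))
k = 1e+12 * exp(-49000 / (8.314 * 773))
k = 1e+12 * exp(-7.624416)
k = 4.88e+08


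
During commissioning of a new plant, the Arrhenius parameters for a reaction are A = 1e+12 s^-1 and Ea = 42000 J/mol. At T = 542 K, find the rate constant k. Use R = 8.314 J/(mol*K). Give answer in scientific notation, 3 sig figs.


k = A * exp(-Ea/(R*T))
k = 1e+12 * exp(-42000 / (8.314 * 542))
k = 1e+12 * exp(-9.320517)
k = 8.96e+07


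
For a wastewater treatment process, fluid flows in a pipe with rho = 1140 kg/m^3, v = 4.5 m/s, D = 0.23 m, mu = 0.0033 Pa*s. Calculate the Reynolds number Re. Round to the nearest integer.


Re = rho * v * D / mu
Re = 1140 * 4.5 * 0.23 / 0.0033
Re = 1179.9 / 0.0033
Re = 357545


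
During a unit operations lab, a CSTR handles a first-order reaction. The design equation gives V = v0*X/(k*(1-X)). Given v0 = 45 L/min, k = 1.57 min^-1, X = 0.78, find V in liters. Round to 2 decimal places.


V = v0 * X / (k * (1 - X))
V = 45 * 0.78 / (1.57 * (1 - 0.78))
V = 35.1 / (1.57 * 0.22)
V = 35.1 / 0.3454
V = 101.62 L


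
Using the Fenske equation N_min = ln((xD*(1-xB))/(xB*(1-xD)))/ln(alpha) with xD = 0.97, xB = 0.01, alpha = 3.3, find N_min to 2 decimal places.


N_min = ln((xD*(1-xB))/(xB*(1-xD))) / ln(alpha)
Numerator inside ln: 0.9603 / 0.0003 = 3201.0
ln(3201.0) = 8.071219
ln(alpha) = ln(3.3) = 1.193922
N_min = 8.071219 / 1.193922 = 6.76


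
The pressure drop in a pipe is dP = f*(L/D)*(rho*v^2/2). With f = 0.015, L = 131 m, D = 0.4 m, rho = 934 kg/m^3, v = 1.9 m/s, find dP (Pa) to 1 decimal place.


dP = f * (L/D) * (rho*v^2/2)
dP = 0.015 * (131/0.4) * (934*1.9^2/2)
L/D = 327.5
rho*v^2/2 = 934*3.61/2 = 1685.87
dP = 0.015 * 327.5 * 1685.87
dP = 8281.8 Pa


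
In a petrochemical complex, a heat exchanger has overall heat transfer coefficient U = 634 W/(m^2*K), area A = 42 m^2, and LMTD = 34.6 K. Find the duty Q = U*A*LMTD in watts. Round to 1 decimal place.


Q = U * A * LMTD
Q = 634 * 42 * 34.6
Q = 921328.8 W


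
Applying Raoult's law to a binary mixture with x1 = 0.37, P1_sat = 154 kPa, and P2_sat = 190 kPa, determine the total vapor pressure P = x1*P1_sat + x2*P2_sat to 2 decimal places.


P = x1*P1_sat + x2*P2_sat
x2 = 1 - x1 = 1 - 0.37 = 0.63
P = 0.37*154 + 0.63*190
P = 56.98 + 119.7
P = 176.68 kPa


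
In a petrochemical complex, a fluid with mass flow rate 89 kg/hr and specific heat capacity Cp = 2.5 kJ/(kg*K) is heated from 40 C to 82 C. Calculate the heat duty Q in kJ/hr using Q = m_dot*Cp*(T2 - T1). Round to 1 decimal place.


Q = m_dot * Cp * (T2 - T1)
Q = 89 * 2.5 * (82 - 40)
Q = 89 * 2.5 * 42
Q = 9345.0 kJ/hr


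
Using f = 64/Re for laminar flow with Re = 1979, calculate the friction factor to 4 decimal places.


f = 64 / Re
f = 64 / 1979
f = 0.0323


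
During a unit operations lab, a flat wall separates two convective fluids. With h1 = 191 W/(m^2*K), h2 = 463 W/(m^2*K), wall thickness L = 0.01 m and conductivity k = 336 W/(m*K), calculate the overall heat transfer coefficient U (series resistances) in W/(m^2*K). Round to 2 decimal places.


1/U = 1/h1 + L/k + 1/h2
1/U = 1/191 + 0.01/336 + 1/463
1/U = 0.0052356021 + 2.97619e-05 + 0.0021598272
1/U = 0.0074251912
U = 134.68 W/(m^2*K)


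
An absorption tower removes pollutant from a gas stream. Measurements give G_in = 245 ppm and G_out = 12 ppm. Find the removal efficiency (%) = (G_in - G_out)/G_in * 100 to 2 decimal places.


Efficiency = (G_in - G_out) / G_in * 100%
Efficiency = (245 - 12) / 245 * 100
Efficiency = 233 / 245 * 100
Efficiency = 95.10%


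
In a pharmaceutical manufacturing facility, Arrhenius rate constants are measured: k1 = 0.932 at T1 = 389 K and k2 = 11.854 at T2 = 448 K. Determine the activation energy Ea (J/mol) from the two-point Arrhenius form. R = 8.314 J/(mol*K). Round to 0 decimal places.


Ea = R * ln(k2/k1) / (1/T1 - 1/T2)
ln(k2/k1) = ln(11.854/0.932) = 2.5430878
1/T1 - 1/T2 = 1/389 - 1/448 = 0.00033855123
Ea = 8.314 * 2.5430878 / 0.00033855123
Ea = 62452 J/mol


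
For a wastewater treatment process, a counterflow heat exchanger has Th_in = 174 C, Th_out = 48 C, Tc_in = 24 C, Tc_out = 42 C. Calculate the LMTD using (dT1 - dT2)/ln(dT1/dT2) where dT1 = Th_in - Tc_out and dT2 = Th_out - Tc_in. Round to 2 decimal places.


dT1 = Th_in - Tc_out = 174 - 42 = 132
dT2 = Th_out - Tc_in = 48 - 24 = 24
LMTD = (dT1 - dT2) / ln(dT1/dT2)
LMTD = (132 - 24) / ln(132/24)
LMTD = 63.35 K


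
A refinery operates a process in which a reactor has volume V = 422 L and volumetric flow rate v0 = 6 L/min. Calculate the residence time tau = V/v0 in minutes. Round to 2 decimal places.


tau = V / v0
tau = 422 / 6
tau = 70.33 min


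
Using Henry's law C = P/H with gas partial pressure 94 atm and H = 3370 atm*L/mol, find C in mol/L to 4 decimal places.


C = P / H
C = 94 / 3370
C = 0.0279 mol/L


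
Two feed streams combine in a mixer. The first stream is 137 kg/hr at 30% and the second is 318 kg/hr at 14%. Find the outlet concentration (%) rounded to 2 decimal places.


Mass balance on solute: F1*x1 + F2*x2 = F3*x3
F3 = F1 + F2 = 137 + 318 = 455 kg/hr
x3 = (F1*x1 + F2*x2)/F3
x3 = (137*0.3 + 318*0.14) / 455
x3 = 18.82%


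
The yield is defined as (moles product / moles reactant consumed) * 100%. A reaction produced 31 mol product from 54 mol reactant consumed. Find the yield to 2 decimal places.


Yield = (moles product / moles consumed) * 100%
Yield = (31 / 54) * 100
Yield = 0.5741 * 100
Yield = 57.41%


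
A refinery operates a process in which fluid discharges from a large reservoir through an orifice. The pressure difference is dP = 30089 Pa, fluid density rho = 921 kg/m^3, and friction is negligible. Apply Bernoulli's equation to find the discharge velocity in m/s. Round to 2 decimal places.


v = sqrt(2*dP/rho)
v = sqrt(2*30089/921)
v = sqrt(65.339848)
v = 8.08 m/s


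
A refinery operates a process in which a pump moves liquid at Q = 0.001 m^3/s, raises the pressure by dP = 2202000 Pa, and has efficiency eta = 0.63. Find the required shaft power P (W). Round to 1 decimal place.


P = Q * dP / eta
P = 0.001 * 2202000 / 0.63
P = 2202.0 / 0.63
P = 3495.2 W


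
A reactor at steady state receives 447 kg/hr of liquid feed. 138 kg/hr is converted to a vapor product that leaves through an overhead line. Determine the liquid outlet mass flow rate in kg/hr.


Steady-state mass balance on the main outlet: F_out = F_in - F_removed
F_out = 447 - 138
F_out = 309 kg/hr


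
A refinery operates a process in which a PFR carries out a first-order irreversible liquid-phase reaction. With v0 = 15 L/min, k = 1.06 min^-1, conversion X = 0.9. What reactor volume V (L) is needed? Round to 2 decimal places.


V = (v0/k) * ln(1/(1-X))
V = (15/1.06) * ln(1/(1-0.9))
V = 14.150943 * ln(10.0)
V = 14.150943 * 2.302585
V = 32.58 L


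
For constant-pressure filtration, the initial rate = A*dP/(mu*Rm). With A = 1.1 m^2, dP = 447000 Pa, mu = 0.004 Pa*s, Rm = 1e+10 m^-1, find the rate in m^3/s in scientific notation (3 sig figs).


rate = A * dP / (mu * Rm)
rate = 1.1 * 447000 / (0.004 * 1e+10)
rate = 491700.0 / 4.000e+07
rate = 1.23e-02 m^3/s


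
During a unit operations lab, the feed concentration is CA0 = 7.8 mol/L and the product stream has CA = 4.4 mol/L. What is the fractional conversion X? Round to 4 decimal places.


X = (CA0 - CA) / CA0
X = (7.8 - 4.4) / 7.8
X = 3.4 / 7.8
X = 0.4359


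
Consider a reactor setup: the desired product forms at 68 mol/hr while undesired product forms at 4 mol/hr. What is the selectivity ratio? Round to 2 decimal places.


S = desired product rate / undesired product rate
S = 68 / 4
S = 17.00


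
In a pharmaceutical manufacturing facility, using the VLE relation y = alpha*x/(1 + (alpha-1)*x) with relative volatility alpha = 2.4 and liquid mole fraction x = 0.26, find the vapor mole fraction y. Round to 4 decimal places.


y = alpha*x / (1 + (alpha-1)*x)
y = 2.4*0.26 / (1 + (2.4-1)*0.26)
y = 0.624 / (1 + 0.364)
y = 0.624 / 1.364
y = 0.4575


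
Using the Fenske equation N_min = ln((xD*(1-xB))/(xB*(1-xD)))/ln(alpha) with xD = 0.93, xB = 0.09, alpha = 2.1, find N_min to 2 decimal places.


N_min = ln((xD*(1-xB))/(xB*(1-xD))) / ln(alpha)
Numerator inside ln: 0.8463 / 0.0063 = 134.333333
ln(134.333333) = 4.900324
ln(alpha) = ln(2.1) = 0.741937
N_min = 4.900324 / 0.741937 = 6.60


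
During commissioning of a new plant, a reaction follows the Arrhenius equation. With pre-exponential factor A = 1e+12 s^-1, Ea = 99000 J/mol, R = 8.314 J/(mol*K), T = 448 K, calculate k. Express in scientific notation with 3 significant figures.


k = A * exp(-Ea/(R*T))
k = 1e+12 * exp(-99000 / (8.314 * 448))
k = 1e+12 * exp(-26.579522)
k = 2.86e+00


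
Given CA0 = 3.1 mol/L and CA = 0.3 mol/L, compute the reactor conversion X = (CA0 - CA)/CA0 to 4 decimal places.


X = (CA0 - CA) / CA0
X = (3.1 - 0.3) / 3.1
X = 2.8 / 3.1
X = 0.9032


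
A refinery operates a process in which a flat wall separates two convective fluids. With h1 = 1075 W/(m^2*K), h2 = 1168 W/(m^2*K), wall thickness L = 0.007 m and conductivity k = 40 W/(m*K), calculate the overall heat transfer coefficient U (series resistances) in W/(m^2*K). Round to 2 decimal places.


1/U = 1/h1 + L/k + 1/h2
1/U = 1/1075 + 0.007/40 + 1/1168
1/U = 0.0009302326 + 0.000175 + 0.0008561644
1/U = 0.001961397
U = 509.84 W/(m^2*K)


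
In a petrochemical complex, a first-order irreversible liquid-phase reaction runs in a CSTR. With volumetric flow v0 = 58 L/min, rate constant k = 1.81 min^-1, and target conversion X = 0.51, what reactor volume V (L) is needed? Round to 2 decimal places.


V = v0 * X / (k * (1 - X))
V = 58 * 0.51 / (1.81 * (1 - 0.51))
V = 29.58 / (1.81 * 0.49)
V = 29.58 / 0.8869
V = 33.35 L


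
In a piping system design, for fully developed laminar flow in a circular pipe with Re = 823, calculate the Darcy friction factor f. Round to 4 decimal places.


f = 64 / Re
f = 64 / 823
f = 0.0778


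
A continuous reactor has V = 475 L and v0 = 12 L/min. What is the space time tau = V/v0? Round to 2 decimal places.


tau = V / v0
tau = 475 / 12
tau = 39.58 min


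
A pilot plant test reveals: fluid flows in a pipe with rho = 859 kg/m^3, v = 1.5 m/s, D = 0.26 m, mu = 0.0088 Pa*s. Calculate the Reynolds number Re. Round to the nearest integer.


Re = rho * v * D / mu
Re = 859 * 1.5 * 0.26 / 0.0088
Re = 335.01 / 0.0088
Re = 38069


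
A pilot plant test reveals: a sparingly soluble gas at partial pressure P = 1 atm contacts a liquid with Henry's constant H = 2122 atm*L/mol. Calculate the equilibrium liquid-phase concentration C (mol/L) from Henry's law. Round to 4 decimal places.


C = P / H
C = 1 / 2122
C = 0.0005 mol/L


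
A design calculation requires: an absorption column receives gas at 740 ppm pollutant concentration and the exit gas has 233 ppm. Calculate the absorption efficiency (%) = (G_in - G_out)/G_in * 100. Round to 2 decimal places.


Efficiency = (G_in - G_out) / G_in * 100%
Efficiency = (740 - 233) / 740 * 100
Efficiency = 507 / 740 * 100
Efficiency = 68.51%


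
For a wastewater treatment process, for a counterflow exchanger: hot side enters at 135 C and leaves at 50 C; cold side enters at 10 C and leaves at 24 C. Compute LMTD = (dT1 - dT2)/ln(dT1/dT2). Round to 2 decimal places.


dT1 = Th_in - Tc_out = 135 - 24 = 111
dT2 = Th_out - Tc_in = 50 - 10 = 40
LMTD = (dT1 - dT2) / ln(dT1/dT2)
LMTD = (111 - 40) / ln(111/40)
LMTD = 69.56 K


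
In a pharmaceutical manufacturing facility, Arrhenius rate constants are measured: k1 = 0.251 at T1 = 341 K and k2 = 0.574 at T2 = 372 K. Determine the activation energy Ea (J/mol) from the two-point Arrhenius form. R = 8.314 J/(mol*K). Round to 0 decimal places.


Ea = R * ln(k2/k1) / (1/T1 - 1/T2)
ln(k2/k1) = ln(0.574/0.251) = 0.8271765
1/T1 - 1/T2 = 1/341 - 1/372 = 0.000244379277
Ea = 8.314 * 0.8271765 / 0.000244379277
Ea = 28141 J/mol


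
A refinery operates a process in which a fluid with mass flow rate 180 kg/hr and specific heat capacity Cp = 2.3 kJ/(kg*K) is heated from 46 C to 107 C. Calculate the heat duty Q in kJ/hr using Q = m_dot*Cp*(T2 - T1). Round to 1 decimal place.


Q = m_dot * Cp * (T2 - T1)
Q = 180 * 2.3 * (107 - 46)
Q = 180 * 2.3 * 61
Q = 25254.0 kJ/hr


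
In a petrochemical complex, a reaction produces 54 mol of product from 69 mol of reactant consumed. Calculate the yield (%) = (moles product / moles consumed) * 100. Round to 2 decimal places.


Yield = (moles product / moles consumed) * 100%
Yield = (54 / 69) * 100
Yield = 0.7826 * 100
Yield = 78.26%


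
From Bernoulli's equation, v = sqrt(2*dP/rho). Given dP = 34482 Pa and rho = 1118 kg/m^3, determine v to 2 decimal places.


v = sqrt(2*dP/rho)
v = sqrt(2*34482/1118)
v = sqrt(61.685152)
v = 7.85 m/s


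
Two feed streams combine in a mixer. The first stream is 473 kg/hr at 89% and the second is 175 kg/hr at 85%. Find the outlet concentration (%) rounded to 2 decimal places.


Mass balance on solute: F1*x1 + F2*x2 = F3*x3
F3 = F1 + F2 = 473 + 175 = 648 kg/hr
x3 = (F1*x1 + F2*x2)/F3
x3 = (473*0.89 + 175*0.85) / 648
x3 = 87.92%


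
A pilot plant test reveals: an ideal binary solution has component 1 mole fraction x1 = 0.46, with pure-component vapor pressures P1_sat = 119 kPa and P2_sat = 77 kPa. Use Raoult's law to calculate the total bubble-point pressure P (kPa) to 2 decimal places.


P = x1*P1_sat + x2*P2_sat
x2 = 1 - x1 = 1 - 0.46 = 0.54
P = 0.46*119 + 0.54*77
P = 54.74 + 41.58
P = 96.32 kPa


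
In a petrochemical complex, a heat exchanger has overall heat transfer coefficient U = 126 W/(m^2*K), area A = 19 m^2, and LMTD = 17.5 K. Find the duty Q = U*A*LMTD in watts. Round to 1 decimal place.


Q = U * A * LMTD
Q = 126 * 19 * 17.5
Q = 41895.0 W


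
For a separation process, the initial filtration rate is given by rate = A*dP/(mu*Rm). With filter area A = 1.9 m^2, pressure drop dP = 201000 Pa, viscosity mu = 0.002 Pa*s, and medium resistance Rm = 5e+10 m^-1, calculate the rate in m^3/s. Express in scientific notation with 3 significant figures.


rate = A * dP / (mu * Rm)
rate = 1.9 * 201000 / (0.002 * 5e+10)
rate = 381900.0 / 1.000e+08
rate = 3.82e-03 m^3/s


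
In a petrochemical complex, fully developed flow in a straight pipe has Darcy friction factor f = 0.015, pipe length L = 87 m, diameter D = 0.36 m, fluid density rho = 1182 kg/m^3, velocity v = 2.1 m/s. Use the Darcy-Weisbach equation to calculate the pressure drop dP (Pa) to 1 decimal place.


dP = f * (L/D) * (rho*v^2/2)
dP = 0.015 * (87/0.36) * (1182*2.1^2/2)
L/D = 241.66666667
rho*v^2/2 = 1182*4.41/2 = 2606.31
dP = 0.015 * 241.66666667 * 2606.31
dP = 9447.9 Pa


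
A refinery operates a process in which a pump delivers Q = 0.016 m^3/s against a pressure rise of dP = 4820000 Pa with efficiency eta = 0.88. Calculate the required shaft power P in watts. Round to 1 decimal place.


P = Q * dP / eta
P = 0.016 * 4820000 / 0.88
P = 77120.0 / 0.88
P = 87636.4 W


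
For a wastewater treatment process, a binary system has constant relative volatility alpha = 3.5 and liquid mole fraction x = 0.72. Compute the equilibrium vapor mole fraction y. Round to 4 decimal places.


y = alpha*x / (1 + (alpha-1)*x)
y = 3.5*0.72 / (1 + (3.5-1)*0.72)
y = 2.52 / (1 + 1.8)
y = 2.52 / 2.8
y = 0.9000


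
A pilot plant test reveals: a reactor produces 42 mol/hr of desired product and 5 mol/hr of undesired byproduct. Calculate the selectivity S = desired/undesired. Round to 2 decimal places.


S = desired product rate / undesired product rate
S = 42 / 5
S = 8.40


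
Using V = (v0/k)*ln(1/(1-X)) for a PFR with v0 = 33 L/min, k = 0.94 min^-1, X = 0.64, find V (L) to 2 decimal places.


V = (v0/k) * ln(1/(1-X))
V = (33/0.94) * ln(1/(1-0.64))
V = 35.106383 * ln(2.777778)
V = 35.106383 * 1.021651
V = 35.87 L


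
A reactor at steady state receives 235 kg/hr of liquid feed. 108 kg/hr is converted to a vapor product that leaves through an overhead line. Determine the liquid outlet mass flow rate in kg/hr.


Steady-state mass balance on the main outlet: F_out = F_in - F_removed
F_out = 235 - 108
F_out = 127 kg/hr


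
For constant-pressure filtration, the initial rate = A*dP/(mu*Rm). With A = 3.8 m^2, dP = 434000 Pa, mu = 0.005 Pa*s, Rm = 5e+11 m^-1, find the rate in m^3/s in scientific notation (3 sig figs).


rate = A * dP / (mu * Rm)
rate = 3.8 * 434000 / (0.005 * 5e+11)
rate = 1649200.0 / 2.500e+09
rate = 6.60e-04 m^3/s


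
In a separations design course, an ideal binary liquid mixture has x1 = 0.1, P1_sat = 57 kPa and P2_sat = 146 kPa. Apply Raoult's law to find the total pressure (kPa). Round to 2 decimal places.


P = x1*P1_sat + x2*P2_sat
x2 = 1 - x1 = 1 - 0.1 = 0.9
P = 0.1*57 + 0.9*146
P = 5.7 + 131.4
P = 137.10 kPa


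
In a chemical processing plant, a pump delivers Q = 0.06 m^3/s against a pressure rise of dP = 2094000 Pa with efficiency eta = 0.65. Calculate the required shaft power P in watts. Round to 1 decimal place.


P = Q * dP / eta
P = 0.06 * 2094000 / 0.65
P = 125640.0 / 0.65
P = 193292.3 W


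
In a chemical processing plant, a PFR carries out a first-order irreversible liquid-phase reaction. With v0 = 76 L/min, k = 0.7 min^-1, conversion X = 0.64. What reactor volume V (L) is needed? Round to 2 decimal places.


V = (v0/k) * ln(1/(1-X))
V = (76/0.7) * ln(1/(1-0.64))
V = 108.571429 * ln(2.777778)
V = 108.571429 * 1.021651
V = 110.92 L


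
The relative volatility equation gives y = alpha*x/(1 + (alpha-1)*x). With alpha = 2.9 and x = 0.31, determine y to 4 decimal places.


y = alpha*x / (1 + (alpha-1)*x)
y = 2.9*0.31 / (1 + (2.9-1)*0.31)
y = 0.899 / (1 + 0.589)
y = 0.899 / 1.589
y = 0.5658


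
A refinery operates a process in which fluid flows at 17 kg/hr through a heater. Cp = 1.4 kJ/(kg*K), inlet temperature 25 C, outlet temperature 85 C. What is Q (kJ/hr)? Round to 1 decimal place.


Q = m_dot * Cp * (T2 - T1)
Q = 17 * 1.4 * (85 - 25)
Q = 17 * 1.4 * 60
Q = 1428.0 kJ/hr


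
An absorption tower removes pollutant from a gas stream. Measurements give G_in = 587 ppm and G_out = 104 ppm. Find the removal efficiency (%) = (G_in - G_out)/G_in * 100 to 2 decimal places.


Efficiency = (G_in - G_out) / G_in * 100%
Efficiency = (587 - 104) / 587 * 100
Efficiency = 483 / 587 * 100
Efficiency = 82.28%


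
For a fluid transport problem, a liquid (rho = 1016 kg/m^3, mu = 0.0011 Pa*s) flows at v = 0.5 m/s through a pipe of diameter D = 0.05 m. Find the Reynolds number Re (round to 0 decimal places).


Re = rho * v * D / mu
Re = 1016 * 0.5 * 0.05 / 0.0011
Re = 25.4 / 0.0011
Re = 23091


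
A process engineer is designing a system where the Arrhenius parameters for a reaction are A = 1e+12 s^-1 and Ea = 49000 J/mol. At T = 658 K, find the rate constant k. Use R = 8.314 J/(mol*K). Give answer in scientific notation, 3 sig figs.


k = A * exp(-Ea/(R*T))
k = 1e+12 * exp(-49000 / (8.314 * 658))
k = 1e+12 * exp(-8.95695)
k = 1.29e+08


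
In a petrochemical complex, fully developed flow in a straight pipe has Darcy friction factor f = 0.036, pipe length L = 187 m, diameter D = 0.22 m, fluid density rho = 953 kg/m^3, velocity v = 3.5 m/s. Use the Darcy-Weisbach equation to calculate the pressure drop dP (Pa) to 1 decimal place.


dP = f * (L/D) * (rho*v^2/2)
dP = 0.036 * (187/0.22) * (953*3.5^2/2)
L/D = 850.0
rho*v^2/2 = 953*12.25/2 = 5837.125
dP = 0.036 * 850.0 * 5837.125
dP = 178616.0 Pa


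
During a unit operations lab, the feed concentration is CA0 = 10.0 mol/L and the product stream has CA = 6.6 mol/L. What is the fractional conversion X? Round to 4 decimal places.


X = (CA0 - CA) / CA0
X = (10.0 - 6.6) / 10.0
X = 3.4 / 10.0
X = 0.3400


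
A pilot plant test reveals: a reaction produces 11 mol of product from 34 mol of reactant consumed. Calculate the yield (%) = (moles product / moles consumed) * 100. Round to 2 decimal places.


Yield = (moles product / moles consumed) * 100%
Yield = (11 / 34) * 100
Yield = 0.3235 * 100
Yield = 32.35%


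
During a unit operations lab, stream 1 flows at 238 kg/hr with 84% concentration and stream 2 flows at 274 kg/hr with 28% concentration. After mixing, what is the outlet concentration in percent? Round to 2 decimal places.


Mass balance on solute: F1*x1 + F2*x2 = F3*x3
F3 = F1 + F2 = 238 + 274 = 512 kg/hr
x3 = (F1*x1 + F2*x2)/F3
x3 = (238*0.84 + 274*0.28) / 512
x3 = 54.03%


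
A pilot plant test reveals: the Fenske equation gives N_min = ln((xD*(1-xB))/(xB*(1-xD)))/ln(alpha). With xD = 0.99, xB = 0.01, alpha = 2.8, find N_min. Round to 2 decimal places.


N_min = ln((xD*(1-xB))/(xB*(1-xD))) / ln(alpha)
Numerator inside ln: 0.9801 / 0.0001 = 9801.0
ln(9801.0) = 9.19024
ln(alpha) = ln(2.8) = 1.029619
N_min = 9.19024 / 1.029619 = 8.93
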